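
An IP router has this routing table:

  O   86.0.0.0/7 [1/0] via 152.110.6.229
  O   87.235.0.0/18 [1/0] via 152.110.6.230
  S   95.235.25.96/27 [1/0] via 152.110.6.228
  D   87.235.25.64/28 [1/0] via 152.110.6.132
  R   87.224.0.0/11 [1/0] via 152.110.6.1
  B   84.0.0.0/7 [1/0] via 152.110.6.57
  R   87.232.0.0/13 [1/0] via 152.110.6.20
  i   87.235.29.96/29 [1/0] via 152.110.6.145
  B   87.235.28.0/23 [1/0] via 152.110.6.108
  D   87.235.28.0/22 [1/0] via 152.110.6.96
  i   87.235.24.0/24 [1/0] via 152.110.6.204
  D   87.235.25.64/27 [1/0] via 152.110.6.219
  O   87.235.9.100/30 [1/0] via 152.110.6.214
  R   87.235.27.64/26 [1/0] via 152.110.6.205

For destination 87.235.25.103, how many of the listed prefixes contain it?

Prefixes containing 87.235.25.103:
  86.0.0.0/7 (86.0.0.0 - 87.255.255.255)
  87.224.0.0/11 (87.224.0.0 - 87.255.255.255)
  87.232.0.0/13 (87.232.0.0 - 87.239.255.255)
  87.235.0.0/18 (87.235.0.0 - 87.235.63.255)
Total matching entries: 4.

4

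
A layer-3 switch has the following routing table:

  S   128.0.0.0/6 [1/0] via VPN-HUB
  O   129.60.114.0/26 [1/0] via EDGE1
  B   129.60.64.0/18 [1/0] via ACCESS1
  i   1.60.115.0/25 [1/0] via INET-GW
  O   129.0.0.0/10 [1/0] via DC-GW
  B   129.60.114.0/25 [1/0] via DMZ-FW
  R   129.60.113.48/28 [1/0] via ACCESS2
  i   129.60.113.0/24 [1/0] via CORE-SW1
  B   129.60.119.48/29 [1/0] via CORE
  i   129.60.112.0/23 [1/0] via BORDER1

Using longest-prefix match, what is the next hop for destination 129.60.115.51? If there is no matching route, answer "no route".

Routes whose prefix contains 129.60.115.51:
  128.0.0.0/6 (128.0.0.0 - 131.255.255.255) -> VPN-HUB
  129.0.0.0/10 (129.0.0.0 - 129.63.255.255) -> DC-GW
  129.60.64.0/18 (129.60.64.0 - 129.60.127.255) -> ACCESS1
More-specific entries that do NOT match:
  129.60.119.48/29 (129.60.119.48 - 129.60.119.55) does not contain 129.60.115.51
  129.60.113.48/28 (129.60.113.48 - 129.60.113.63) does not contain 129.60.115.51
  129.60.114.0/26 (129.60.114.0 - 129.60.114.63) does not contain 129.60.115.51
  1.60.115.0/25 (1.60.115.0 - 1.60.115.127) does not contain 129.60.115.51
  129.60.114.0/25 (129.60.114.0 - 129.60.114.127) does not contain 129.60.115.51
  129.60.113.0/24 (129.60.113.0 - 129.60.113.255) does not contain 129.60.115.51
  129.60.112.0/23 (129.60.112.0 - 129.60.113.255) does not contain 129.60.115.51
Longest matching prefix is /18 -> next hop ACCESS1.

ACCESS1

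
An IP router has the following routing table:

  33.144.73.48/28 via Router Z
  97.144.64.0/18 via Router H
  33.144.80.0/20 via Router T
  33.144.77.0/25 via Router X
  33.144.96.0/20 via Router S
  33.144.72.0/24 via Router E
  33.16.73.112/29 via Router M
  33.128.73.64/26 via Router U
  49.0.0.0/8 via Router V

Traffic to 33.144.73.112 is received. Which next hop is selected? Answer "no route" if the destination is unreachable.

no route

No entry's prefix contains 33.144.73.112; there is no default route.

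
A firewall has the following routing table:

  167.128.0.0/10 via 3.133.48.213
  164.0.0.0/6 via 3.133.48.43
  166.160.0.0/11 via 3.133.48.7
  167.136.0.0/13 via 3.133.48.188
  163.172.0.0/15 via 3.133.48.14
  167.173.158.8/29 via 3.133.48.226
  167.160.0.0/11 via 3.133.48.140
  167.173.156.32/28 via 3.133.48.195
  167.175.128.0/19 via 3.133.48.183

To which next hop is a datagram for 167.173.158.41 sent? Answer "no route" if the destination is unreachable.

3.133.48.140

Routes whose prefix contains 167.173.158.41:
  164.0.0.0/6 (164.0.0.0 - 167.255.255.255) -> 3.133.48.43
  167.128.0.0/10 (167.128.0.0 - 167.191.255.255) -> 3.133.48.213
  167.160.0.0/11 (167.160.0.0 - 167.191.255.255) -> 3.133.48.140
More-specific entries that do NOT match:
  167.173.158.8/29 (167.173.158.8 - 167.173.158.15) does not contain 167.173.158.41
  167.173.156.32/28 (167.173.156.32 - 167.173.156.47) does not contain 167.173.158.41
  167.175.128.0/19 (167.175.128.0 - 167.175.159.255) does not contain 167.173.158.41
  163.172.0.0/15 (163.172.0.0 - 163.173.255.255) does not contain 167.173.158.41
  167.136.0.0/13 (167.136.0.0 - 167.143.255.255) does not contain 167.173.158.41
Longest matching prefix is /11 -> next hop 3.133.48.140.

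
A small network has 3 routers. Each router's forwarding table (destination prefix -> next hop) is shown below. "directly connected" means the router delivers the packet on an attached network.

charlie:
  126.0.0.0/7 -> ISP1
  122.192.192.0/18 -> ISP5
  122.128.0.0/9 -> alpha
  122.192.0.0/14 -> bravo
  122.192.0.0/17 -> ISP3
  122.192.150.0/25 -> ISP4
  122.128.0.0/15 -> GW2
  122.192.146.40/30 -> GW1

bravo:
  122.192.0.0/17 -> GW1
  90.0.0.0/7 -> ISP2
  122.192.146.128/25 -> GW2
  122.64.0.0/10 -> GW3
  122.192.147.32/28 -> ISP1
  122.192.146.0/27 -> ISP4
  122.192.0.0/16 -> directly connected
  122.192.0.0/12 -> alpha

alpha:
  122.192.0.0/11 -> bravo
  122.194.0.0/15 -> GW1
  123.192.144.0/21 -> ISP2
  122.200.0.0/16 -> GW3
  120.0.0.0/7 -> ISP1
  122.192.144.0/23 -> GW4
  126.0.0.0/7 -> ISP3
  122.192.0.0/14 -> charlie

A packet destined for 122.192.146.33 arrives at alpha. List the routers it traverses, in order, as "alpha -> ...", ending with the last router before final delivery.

alpha -> charlie -> bravo

At alpha: longest match for 122.192.146.33 is 122.192.0.0/14 -> charlie
At charlie: longest match for 122.192.146.33 is 122.192.0.0/14 -> bravo
At bravo: longest match for 122.192.146.33 is 122.192.0.0/16 -> directly connected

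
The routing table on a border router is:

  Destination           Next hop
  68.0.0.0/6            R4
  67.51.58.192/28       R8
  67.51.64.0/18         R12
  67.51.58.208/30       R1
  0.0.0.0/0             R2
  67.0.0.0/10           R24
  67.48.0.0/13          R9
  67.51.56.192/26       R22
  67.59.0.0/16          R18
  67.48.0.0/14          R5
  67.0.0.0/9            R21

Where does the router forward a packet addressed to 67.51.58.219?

R5

Routes whose prefix contains 67.51.58.219:
  0.0.0.0/0 (default, matches everything) -> R2
  67.0.0.0/9 (67.0.0.0 - 67.127.255.255) -> R21
  67.0.0.0/10 (67.0.0.0 - 67.63.255.255) -> R24
  67.48.0.0/13 (67.48.0.0 - 67.55.255.255) -> R9
  67.48.0.0/14 (67.48.0.0 - 67.51.255.255) -> R5
More-specific entries that do NOT match:
  67.51.58.208/30 (67.51.58.208 - 67.51.58.211) does not contain 67.51.58.219
  67.51.58.192/28 (67.51.58.192 - 67.51.58.207) does not contain 67.51.58.219
  67.51.56.192/26 (67.51.56.192 - 67.51.56.255) does not contain 67.51.58.219
  67.51.64.0/18 (67.51.64.0 - 67.51.127.255) does not contain 67.51.58.219
  67.59.0.0/16 (67.59.0.0 - 67.59.255.255) does not contain 67.51.58.219
Longest matching prefix is /14 -> next hop R5.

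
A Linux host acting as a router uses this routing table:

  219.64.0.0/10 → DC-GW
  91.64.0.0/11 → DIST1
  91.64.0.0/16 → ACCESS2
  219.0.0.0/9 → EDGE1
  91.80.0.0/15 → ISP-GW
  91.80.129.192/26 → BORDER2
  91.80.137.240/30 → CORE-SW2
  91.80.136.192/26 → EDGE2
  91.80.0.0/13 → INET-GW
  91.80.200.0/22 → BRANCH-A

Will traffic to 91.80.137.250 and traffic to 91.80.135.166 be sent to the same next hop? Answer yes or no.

yes

91.80.137.250: longest match 91.80.0.0/15 -> ISP-GW
91.80.135.166: longest match 91.80.0.0/15 -> ISP-GW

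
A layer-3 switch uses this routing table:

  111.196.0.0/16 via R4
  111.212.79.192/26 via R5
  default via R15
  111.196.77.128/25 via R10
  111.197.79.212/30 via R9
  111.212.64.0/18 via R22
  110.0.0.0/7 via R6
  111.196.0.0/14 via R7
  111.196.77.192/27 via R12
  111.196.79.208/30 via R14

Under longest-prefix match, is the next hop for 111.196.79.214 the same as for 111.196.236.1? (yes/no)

yes

111.196.79.214: longest match 111.196.0.0/16 -> R4
111.196.236.1: longest match 111.196.0.0/16 -> R4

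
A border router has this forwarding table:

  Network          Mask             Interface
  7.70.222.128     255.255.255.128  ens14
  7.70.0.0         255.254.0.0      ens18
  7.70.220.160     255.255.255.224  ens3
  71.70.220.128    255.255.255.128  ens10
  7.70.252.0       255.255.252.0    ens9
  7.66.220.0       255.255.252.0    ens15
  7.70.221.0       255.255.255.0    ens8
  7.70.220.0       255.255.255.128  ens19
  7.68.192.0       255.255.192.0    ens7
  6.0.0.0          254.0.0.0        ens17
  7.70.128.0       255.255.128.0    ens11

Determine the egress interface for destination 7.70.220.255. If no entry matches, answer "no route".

Routes whose prefix contains 7.70.220.255:
  6.0.0.0/7 (6.0.0.0 - 7.255.255.255) -> ens17
  7.70.0.0/15 (7.70.0.0 - 7.71.255.255) -> ens18
  7.70.128.0/17 (7.70.128.0 - 7.70.255.255) -> ens11
More-specific entries that do NOT match:
  7.70.220.160/27 (7.70.220.160 - 7.70.220.191) does not contain 7.70.220.255
  7.70.222.128/25 (7.70.222.128 - 7.70.222.255) does not contain 7.70.220.255
  71.70.220.128/25 (71.70.220.128 - 71.70.220.255) does not contain 7.70.220.255
  7.70.220.0/25 (7.70.220.0 - 7.70.220.127) does not contain 7.70.220.255
  7.70.221.0/24 (7.70.221.0 - 7.70.221.255) does not contain 7.70.220.255
  7.70.252.0/22 (7.70.252.0 - 7.70.255.255) does not contain 7.70.220.255
  7.66.220.0/22 (7.66.220.0 - 7.66.223.255) does not contain 7.70.220.255
  7.68.192.0/18 (7.68.192.0 - 7.68.255.255) does not contain 7.70.220.255
Longest matching prefix is /17 -> interface ens11.

ens11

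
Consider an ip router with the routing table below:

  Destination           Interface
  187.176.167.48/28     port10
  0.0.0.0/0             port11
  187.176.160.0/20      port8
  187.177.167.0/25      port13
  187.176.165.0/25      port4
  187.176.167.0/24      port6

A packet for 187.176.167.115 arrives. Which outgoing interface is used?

port6

Routes whose prefix contains 187.176.167.115:
  0.0.0.0/0 (default, matches everything) -> port11
  187.176.160.0/20 (187.176.160.0 - 187.176.175.255) -> port8
  187.176.167.0/24 (187.176.167.0 - 187.176.167.255) -> port6
More-specific entries that do NOT match:
  187.176.167.48/28 (187.176.167.48 - 187.176.167.63) does not contain 187.176.167.115
  187.177.167.0/25 (187.177.167.0 - 187.177.167.127) does not contain 187.176.167.115
  187.176.165.0/25 (187.176.165.0 - 187.176.165.127) does not contain 187.176.167.115
Longest matching prefix is /24 -> interface port6.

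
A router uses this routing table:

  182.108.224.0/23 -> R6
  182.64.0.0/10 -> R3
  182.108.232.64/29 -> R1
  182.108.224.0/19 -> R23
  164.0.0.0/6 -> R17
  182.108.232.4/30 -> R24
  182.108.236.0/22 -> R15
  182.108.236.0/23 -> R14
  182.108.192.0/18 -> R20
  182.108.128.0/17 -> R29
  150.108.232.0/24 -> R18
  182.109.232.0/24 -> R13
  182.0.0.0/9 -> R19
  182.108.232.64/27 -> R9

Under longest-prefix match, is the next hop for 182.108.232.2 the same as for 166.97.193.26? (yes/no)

no

182.108.232.2: longest match 182.108.224.0/19 -> R23
166.97.193.26: longest match 164.0.0.0/6 -> R17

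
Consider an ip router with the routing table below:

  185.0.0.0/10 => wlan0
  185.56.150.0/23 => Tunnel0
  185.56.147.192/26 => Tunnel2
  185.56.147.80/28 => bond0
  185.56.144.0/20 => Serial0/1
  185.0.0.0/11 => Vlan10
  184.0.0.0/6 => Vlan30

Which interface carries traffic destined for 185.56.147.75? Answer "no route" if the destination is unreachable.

Serial0/1

Routes whose prefix contains 185.56.147.75:
  184.0.0.0/6 (184.0.0.0 - 187.255.255.255) -> Vlan30
  185.0.0.0/10 (185.0.0.0 - 185.63.255.255) -> wlan0
  185.56.144.0/20 (185.56.144.0 - 185.56.159.255) -> Serial0/1
More-specific entries that do NOT match:
  185.56.147.80/28 (185.56.147.80 - 185.56.147.95) does not contain 185.56.147.75
  185.56.147.192/26 (185.56.147.192 - 185.56.147.255) does not contain 185.56.147.75
  185.56.150.0/23 (185.56.150.0 - 185.56.151.255) does not contain 185.56.147.75
Longest matching prefix is /20 -> interface Serial0/1.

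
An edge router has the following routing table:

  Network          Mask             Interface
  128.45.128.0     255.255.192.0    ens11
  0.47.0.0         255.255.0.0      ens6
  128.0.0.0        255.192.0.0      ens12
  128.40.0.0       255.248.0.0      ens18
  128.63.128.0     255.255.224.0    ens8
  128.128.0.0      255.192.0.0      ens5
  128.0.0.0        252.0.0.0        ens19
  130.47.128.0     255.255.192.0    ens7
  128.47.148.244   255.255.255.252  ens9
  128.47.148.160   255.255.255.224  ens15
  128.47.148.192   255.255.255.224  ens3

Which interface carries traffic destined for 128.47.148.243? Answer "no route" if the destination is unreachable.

Routes whose prefix contains 128.47.148.243:
  128.0.0.0/6 (128.0.0.0 - 131.255.255.255) -> ens19
  128.0.0.0/10 (128.0.0.0 - 128.63.255.255) -> ens12
  128.40.0.0/13 (128.40.0.0 - 128.47.255.255) -> ens18
More-specific entries that do NOT match:
  128.47.148.244/30 (128.47.148.244 - 128.47.148.247) does not contain 128.47.148.243
  128.47.148.160/27 (128.47.148.160 - 128.47.148.191) does not contain 128.47.148.243
  128.47.148.192/27 (128.47.148.192 - 128.47.148.223) does not contain 128.47.148.243
  128.63.128.0/19 (128.63.128.0 - 128.63.159.255) does not contain 128.47.148.243
  128.45.128.0/18 (128.45.128.0 - 128.45.191.255) does not contain 128.47.148.243
  130.47.128.0/18 (130.47.128.0 - 130.47.191.255) does not contain 128.47.148.243
  0.47.0.0/16 (0.47.0.0 - 0.47.255.255) does not contain 128.47.148.243
Longest matching prefix is /13 -> interface ens18.

ens18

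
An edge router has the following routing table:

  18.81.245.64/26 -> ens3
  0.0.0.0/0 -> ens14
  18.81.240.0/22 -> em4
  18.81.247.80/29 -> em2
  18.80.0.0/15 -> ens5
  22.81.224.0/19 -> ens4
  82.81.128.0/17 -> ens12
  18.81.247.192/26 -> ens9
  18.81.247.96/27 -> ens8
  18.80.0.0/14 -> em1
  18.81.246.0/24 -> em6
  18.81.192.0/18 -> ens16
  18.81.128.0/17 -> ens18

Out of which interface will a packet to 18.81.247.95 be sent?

Routes whose prefix contains 18.81.247.95:
  0.0.0.0/0 (default, matches everything) -> ens14
  18.80.0.0/14 (18.80.0.0 - 18.83.255.255) -> em1
  18.80.0.0/15 (18.80.0.0 - 18.81.255.255) -> ens5
  18.81.128.0/17 (18.81.128.0 - 18.81.255.255) -> ens18
  18.81.192.0/18 (18.81.192.0 - 18.81.255.255) -> ens16
More-specific entries that do NOT match:
  18.81.247.80/29 (18.81.247.80 - 18.81.247.87) does not contain 18.81.247.95
  18.81.247.96/27 (18.81.247.96 - 18.81.247.127) does not contain 18.81.247.95
  18.81.245.64/26 (18.81.245.64 - 18.81.245.127) does not contain 18.81.247.95
  18.81.247.192/26 (18.81.247.192 - 18.81.247.255) does not contain 18.81.247.95
  18.81.246.0/24 (18.81.246.0 - 18.81.246.255) does not contain 18.81.247.95
  18.81.240.0/22 (18.81.240.0 - 18.81.243.255) does not contain 18.81.247.95
  22.81.224.0/19 (22.81.224.0 - 22.81.255.255) does not contain 18.81.247.95
Longest matching prefix is /18 -> interface ens16.

ens16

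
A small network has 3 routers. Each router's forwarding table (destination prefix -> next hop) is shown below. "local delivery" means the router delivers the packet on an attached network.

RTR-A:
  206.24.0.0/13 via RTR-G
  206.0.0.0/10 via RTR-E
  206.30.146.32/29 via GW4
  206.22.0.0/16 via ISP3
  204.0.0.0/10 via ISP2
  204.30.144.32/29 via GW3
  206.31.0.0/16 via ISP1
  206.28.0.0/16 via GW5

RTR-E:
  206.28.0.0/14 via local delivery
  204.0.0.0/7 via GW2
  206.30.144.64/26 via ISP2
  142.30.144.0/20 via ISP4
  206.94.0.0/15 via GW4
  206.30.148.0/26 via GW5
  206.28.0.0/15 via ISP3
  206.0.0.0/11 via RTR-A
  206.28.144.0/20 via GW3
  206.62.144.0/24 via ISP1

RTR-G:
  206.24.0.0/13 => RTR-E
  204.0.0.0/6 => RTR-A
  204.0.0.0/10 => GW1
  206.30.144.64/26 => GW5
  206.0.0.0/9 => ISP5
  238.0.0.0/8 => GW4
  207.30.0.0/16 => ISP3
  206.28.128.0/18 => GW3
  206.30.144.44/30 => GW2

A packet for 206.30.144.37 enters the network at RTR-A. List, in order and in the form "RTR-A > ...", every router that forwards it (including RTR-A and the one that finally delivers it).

RTR-A > RTR-G > RTR-E

At RTR-A: longest match for 206.30.144.37 is 206.24.0.0/13 -> RTR-G
At RTR-G: longest match for 206.30.144.37 is 206.24.0.0/13 -> RTR-E
At RTR-E: longest match for 206.30.144.37 is 206.28.0.0/14 -> local delivery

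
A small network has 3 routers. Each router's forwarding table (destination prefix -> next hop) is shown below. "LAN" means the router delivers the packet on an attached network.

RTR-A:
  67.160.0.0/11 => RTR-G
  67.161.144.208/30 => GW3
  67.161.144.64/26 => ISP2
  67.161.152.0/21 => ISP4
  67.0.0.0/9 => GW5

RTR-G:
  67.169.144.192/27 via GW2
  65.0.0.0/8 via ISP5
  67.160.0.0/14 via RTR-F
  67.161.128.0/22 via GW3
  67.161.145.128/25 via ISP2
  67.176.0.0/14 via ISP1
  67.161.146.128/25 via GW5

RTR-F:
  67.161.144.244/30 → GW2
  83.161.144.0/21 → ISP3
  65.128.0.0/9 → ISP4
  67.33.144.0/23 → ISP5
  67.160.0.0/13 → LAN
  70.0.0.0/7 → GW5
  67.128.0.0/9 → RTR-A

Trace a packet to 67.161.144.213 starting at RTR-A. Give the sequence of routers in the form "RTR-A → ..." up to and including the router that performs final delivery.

At RTR-A: longest match for 67.161.144.213 is 67.160.0.0/11 -> RTR-G
At RTR-G: longest match for 67.161.144.213 is 67.160.0.0/14 -> RTR-F
At RTR-F: longest match for 67.161.144.213 is 67.160.0.0/13 -> LAN

RTR-A → RTR-G → RTR-F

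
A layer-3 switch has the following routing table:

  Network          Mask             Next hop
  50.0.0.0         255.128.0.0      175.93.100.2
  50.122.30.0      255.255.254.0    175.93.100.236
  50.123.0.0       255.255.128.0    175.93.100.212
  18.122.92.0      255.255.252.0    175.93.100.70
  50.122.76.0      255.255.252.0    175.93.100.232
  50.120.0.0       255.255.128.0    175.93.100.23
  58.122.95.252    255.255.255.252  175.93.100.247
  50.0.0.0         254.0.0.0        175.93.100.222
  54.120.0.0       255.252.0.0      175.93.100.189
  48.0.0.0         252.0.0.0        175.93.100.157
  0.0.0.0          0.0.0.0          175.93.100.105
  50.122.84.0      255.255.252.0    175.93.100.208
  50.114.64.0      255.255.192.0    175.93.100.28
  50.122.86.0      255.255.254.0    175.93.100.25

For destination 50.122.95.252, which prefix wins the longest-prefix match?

50.0.0.0/9

Entries matching 50.122.95.252:
  0.0.0.0/0 (default, matches everything)
  48.0.0.0/6 (48.0.0.0 - 51.255.255.255)
  50.0.0.0/7 (50.0.0.0 - 51.255.255.255)
  50.0.0.0/9 (50.0.0.0 - 50.127.255.255)
Most specific is 50.0.0.0/9.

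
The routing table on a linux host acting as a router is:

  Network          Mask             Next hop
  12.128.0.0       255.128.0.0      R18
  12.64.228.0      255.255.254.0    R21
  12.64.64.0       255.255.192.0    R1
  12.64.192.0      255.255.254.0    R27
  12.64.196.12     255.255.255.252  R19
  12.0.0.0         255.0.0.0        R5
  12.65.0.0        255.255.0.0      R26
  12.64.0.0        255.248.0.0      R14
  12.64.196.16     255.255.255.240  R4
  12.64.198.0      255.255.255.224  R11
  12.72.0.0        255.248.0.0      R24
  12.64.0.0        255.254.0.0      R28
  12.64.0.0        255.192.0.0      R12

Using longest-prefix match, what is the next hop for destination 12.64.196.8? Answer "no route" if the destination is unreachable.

R28

Routes whose prefix contains 12.64.196.8:
  12.0.0.0/8 (12.0.0.0 - 12.255.255.255) -> R5
  12.64.0.0/10 (12.64.0.0 - 12.127.255.255) -> R12
  12.64.0.0/13 (12.64.0.0 - 12.71.255.255) -> R14
  12.64.0.0/15 (12.64.0.0 - 12.65.255.255) -> R28
More-specific entries that do NOT match:
  12.64.196.12/30 (12.64.196.12 - 12.64.196.15) does not contain 12.64.196.8
  12.64.196.16/28 (12.64.196.16 - 12.64.196.31) does not contain 12.64.196.8
  12.64.198.0/27 (12.64.198.0 - 12.64.198.31) does not contain 12.64.196.8
  12.64.228.0/23 (12.64.228.0 - 12.64.229.255) does not contain 12.64.196.8
  12.64.192.0/23 (12.64.192.0 - 12.64.193.255) does not contain 12.64.196.8
  12.64.64.0/18 (12.64.64.0 - 12.64.127.255) does not contain 12.64.196.8
  12.65.0.0/16 (12.65.0.0 - 12.65.255.255) does not contain 12.64.196.8
Longest matching prefix is /15 -> next hop R28.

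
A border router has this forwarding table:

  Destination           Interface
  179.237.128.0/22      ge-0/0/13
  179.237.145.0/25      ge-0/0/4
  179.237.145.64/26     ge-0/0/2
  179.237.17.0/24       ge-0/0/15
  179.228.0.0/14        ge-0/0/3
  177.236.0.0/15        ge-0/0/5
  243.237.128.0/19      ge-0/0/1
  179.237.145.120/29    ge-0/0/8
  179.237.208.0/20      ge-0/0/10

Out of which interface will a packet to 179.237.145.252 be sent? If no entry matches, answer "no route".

no route

No entry's prefix contains 179.237.145.252; there is no default route.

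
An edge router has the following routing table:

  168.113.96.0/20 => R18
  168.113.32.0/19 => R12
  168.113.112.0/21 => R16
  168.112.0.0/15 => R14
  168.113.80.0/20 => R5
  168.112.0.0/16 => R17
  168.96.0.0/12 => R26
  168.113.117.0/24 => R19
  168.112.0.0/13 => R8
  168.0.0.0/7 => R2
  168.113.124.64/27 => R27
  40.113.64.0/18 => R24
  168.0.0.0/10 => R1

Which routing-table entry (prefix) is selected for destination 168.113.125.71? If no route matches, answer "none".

168.112.0.0/15

Entries matching 168.113.125.71:
  168.0.0.0/7 (168.0.0.0 - 169.255.255.255)
  168.112.0.0/13 (168.112.0.0 - 168.119.255.255)
  168.112.0.0/15 (168.112.0.0 - 168.113.255.255)
Most specific is 168.112.0.0/15.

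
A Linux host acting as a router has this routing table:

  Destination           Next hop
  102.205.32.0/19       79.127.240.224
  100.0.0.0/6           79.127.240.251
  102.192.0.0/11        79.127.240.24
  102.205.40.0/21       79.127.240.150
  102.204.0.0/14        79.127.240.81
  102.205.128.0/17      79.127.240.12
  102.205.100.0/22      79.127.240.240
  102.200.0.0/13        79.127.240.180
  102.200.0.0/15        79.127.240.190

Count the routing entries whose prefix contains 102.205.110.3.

4

Prefixes containing 102.205.110.3:
  100.0.0.0/6 (100.0.0.0 - 103.255.255.255)
  102.192.0.0/11 (102.192.0.0 - 102.223.255.255)
  102.200.0.0/13 (102.200.0.0 - 102.207.255.255)
  102.204.0.0/14 (102.204.0.0 - 102.207.255.255)
Total matching entries: 4.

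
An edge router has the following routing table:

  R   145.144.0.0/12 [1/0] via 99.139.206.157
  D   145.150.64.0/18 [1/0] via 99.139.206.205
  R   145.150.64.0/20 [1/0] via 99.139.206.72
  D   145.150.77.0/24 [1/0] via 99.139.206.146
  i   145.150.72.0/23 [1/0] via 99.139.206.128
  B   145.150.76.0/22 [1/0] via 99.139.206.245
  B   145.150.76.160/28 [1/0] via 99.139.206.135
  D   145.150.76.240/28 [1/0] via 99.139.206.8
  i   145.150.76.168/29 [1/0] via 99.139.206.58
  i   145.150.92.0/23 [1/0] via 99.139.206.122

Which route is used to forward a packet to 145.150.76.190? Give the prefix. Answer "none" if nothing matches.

145.150.76.0/22

Entries matching 145.150.76.190:
  145.144.0.0/12 (145.144.0.0 - 145.159.255.255)
  145.150.64.0/18 (145.150.64.0 - 145.150.127.255)
  145.150.64.0/20 (145.150.64.0 - 145.150.79.255)
  145.150.76.0/22 (145.150.76.0 - 145.150.79.255)
Most specific is 145.150.76.0/22.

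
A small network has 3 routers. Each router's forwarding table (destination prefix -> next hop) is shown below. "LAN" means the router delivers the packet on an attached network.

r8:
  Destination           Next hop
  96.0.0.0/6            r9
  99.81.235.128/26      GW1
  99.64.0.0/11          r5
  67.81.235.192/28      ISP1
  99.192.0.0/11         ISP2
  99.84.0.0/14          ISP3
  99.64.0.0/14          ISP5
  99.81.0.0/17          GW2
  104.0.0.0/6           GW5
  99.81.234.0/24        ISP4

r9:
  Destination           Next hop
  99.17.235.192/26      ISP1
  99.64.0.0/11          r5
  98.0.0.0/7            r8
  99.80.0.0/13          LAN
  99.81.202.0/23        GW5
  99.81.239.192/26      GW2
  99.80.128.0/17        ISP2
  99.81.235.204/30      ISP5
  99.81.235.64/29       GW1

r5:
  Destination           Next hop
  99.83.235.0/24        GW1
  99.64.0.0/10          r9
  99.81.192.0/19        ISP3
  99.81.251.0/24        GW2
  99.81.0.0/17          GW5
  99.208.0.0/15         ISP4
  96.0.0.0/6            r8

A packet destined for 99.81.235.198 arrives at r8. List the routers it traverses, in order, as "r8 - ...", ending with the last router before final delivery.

At r8: longest match for 99.81.235.198 is 99.64.0.0/11 -> r5
At r5: longest match for 99.81.235.198 is 99.64.0.0/10 -> r9
At r9: longest match for 99.81.235.198 is 99.80.0.0/13 -> LAN

r8 - r5 - r9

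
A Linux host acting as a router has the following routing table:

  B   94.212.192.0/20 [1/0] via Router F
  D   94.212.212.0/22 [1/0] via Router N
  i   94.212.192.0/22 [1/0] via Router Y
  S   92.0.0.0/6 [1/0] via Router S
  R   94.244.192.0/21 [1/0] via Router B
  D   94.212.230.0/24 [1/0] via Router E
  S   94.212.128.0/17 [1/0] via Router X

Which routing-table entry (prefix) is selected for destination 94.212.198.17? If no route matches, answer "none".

94.212.192.0/20

Entries matching 94.212.198.17:
  92.0.0.0/6 (92.0.0.0 - 95.255.255.255)
  94.212.128.0/17 (94.212.128.0 - 94.212.255.255)
  94.212.192.0/20 (94.212.192.0 - 94.212.207.255)
Most specific is 94.212.192.0/20.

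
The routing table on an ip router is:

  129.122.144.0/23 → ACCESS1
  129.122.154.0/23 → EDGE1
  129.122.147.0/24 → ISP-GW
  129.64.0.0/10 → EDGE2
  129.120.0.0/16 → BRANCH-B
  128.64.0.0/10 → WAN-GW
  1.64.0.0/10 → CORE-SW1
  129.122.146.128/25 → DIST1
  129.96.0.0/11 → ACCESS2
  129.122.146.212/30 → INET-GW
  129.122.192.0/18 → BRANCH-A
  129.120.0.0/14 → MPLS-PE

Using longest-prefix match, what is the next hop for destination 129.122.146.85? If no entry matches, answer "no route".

MPLS-PE

Routes whose prefix contains 129.122.146.85:
  129.64.0.0/10 (129.64.0.0 - 129.127.255.255) -> EDGE2
  129.96.0.0/11 (129.96.0.0 - 129.127.255.255) -> ACCESS2
  129.120.0.0/14 (129.120.0.0 - 129.123.255.255) -> MPLS-PE
More-specific entries that do NOT match:
  129.122.146.212/30 (129.122.146.212 - 129.122.146.215) does not contain 129.122.146.85
  129.122.146.128/25 (129.122.146.128 - 129.122.146.255) does not contain 129.122.146.85
  129.122.147.0/24 (129.122.147.0 - 129.122.147.255) does not contain 129.122.146.85
  129.122.144.0/23 (129.122.144.0 - 129.122.145.255) does not contain 129.122.146.85
  129.122.154.0/23 (129.122.154.0 - 129.122.155.255) does not contain 129.122.146.85
  129.122.192.0/18 (129.122.192.0 - 129.122.255.255) does not contain 129.122.146.85
  129.120.0.0/16 (129.120.0.0 - 129.120.255.255) does not contain 129.122.146.85
Longest matching prefix is /14 -> next hop MPLS-PE.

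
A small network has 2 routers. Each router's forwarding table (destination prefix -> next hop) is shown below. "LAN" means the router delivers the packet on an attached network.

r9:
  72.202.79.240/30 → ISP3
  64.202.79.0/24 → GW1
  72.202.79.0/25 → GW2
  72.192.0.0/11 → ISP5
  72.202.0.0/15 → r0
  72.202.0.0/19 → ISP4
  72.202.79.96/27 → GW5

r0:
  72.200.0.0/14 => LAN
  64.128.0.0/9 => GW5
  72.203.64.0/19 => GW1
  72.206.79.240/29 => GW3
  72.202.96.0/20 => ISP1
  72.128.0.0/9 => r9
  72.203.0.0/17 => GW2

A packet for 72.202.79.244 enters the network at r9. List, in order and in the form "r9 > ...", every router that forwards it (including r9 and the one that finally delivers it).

r9 > r0

At r9: longest match for 72.202.79.244 is 72.202.0.0/15 -> r0
At r0: longest match for 72.202.79.244 is 72.200.0.0/14 -> LAN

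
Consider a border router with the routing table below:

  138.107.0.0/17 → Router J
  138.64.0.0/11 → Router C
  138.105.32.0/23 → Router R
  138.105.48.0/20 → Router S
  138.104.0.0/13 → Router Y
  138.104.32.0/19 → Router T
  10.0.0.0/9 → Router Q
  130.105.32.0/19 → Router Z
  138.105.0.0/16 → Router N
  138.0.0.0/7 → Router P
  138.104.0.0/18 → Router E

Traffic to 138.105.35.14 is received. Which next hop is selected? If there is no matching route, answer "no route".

Router N

Routes whose prefix contains 138.105.35.14:
  138.0.0.0/7 (138.0.0.0 - 139.255.255.255) -> Router P
  138.104.0.0/13 (138.104.0.0 - 138.111.255.255) -> Router Y
  138.105.0.0/16 (138.105.0.0 - 138.105.255.255) -> Router N
More-specific entries that do NOT match:
  138.105.32.0/23 (138.105.32.0 - 138.105.33.255) does not contain 138.105.35.14
  138.105.48.0/20 (138.105.48.0 - 138.105.63.255) does not contain 138.105.35.14
  138.104.32.0/19 (138.104.32.0 - 138.104.63.255) does not contain 138.105.35.14
  130.105.32.0/19 (130.105.32.0 - 130.105.63.255) does not contain 138.105.35.14
  138.104.0.0/18 (138.104.0.0 - 138.104.63.255) does not contain 138.105.35.14
  138.107.0.0/17 (138.107.0.0 - 138.107.127.255) does not contain 138.105.35.14
Longest matching prefix is /16 -> next hop Router N.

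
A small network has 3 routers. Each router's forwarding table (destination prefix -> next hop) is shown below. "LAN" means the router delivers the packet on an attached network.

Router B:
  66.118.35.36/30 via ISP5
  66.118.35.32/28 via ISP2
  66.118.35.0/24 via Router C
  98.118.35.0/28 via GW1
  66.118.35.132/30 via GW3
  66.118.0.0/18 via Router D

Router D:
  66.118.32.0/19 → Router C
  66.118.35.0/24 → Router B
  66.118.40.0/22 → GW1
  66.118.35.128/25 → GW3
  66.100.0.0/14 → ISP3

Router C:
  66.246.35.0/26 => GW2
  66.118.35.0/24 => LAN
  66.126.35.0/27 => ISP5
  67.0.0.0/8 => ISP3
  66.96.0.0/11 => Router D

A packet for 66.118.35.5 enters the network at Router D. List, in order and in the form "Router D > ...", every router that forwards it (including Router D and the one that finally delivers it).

At Router D: longest match for 66.118.35.5 is 66.118.35.0/24 -> Router B
At Router B: longest match for 66.118.35.5 is 66.118.35.0/24 -> Router C
At Router C: longest match for 66.118.35.5 is 66.118.35.0/24 -> LAN

Router D > Router B > Router C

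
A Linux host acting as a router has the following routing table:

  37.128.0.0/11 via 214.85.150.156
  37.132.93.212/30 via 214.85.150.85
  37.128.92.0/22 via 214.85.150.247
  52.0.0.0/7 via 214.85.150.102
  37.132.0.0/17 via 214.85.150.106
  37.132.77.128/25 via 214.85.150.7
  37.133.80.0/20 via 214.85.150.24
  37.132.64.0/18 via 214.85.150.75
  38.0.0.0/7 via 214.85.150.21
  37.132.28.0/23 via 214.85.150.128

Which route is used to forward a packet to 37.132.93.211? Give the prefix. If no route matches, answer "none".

37.132.64.0/18

Entries matching 37.132.93.211:
  37.128.0.0/11 (37.128.0.0 - 37.159.255.255)
  37.132.0.0/17 (37.132.0.0 - 37.132.127.255)
  37.132.64.0/18 (37.132.64.0 - 37.132.127.255)
Most specific is 37.132.64.0/18.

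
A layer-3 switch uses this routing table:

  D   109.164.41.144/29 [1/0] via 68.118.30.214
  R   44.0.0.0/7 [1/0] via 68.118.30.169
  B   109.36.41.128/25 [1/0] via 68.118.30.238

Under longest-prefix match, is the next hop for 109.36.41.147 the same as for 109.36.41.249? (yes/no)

yes

109.36.41.147: longest match 109.36.41.128/25 -> 68.118.30.238
109.36.41.249: longest match 109.36.41.128/25 -> 68.118.30.238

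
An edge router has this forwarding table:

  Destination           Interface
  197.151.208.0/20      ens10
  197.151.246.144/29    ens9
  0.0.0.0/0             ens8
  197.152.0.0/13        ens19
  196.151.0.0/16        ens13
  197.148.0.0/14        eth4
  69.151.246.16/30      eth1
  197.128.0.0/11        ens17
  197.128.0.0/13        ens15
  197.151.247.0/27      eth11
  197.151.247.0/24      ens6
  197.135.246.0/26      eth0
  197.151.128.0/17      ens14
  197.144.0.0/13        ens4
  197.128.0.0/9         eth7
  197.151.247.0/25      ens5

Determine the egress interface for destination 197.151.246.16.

ens14

Routes whose prefix contains 197.151.246.16:
  0.0.0.0/0 (default, matches everything) -> ens8
  197.128.0.0/9 (197.128.0.0 - 197.255.255.255) -> eth7
  197.128.0.0/11 (197.128.0.0 - 197.159.255.255) -> ens17
  197.144.0.0/13 (197.144.0.0 - 197.151.255.255) -> ens4
  197.148.0.0/14 (197.148.0.0 - 197.151.255.255) -> eth4
  197.151.128.0/17 (197.151.128.0 - 197.151.255.255) -> ens14
More-specific entries that do NOT match:
  69.151.246.16/30 (69.151.246.16 - 69.151.246.19) does not contain 197.151.246.16
  197.151.246.144/29 (197.151.246.144 - 197.151.246.151) does not contain 197.151.246.16
  197.151.247.0/27 (197.151.247.0 - 197.151.247.31) does not contain 197.151.246.16
  197.135.246.0/26 (197.135.246.0 - 197.135.246.63) does not contain 197.151.246.16
  197.151.247.0/25 (197.151.247.0 - 197.151.247.127) does not contain 197.151.246.16
  197.151.247.0/24 (197.151.247.0 - 197.151.247.255) does not contain 197.151.246.16
  197.151.208.0/20 (197.151.208.0 - 197.151.223.255) does not contain 197.151.246.16
Longest matching prefix is /17 -> interface ens14.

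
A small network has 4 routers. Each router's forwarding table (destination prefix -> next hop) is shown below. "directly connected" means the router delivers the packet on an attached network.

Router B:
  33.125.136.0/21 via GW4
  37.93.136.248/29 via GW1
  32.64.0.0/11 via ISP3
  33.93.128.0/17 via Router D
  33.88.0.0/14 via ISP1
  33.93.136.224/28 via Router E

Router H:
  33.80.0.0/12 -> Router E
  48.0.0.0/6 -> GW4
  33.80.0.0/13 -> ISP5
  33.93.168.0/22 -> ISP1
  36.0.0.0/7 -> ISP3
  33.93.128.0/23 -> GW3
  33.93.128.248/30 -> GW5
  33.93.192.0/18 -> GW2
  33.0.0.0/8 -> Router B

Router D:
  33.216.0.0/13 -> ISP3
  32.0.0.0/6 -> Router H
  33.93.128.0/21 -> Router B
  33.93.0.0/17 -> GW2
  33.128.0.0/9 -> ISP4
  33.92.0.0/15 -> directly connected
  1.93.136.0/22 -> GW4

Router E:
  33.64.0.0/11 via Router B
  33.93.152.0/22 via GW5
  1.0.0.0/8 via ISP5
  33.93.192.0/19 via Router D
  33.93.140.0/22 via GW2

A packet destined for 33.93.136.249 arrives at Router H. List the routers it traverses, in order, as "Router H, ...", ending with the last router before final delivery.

At Router H: longest match for 33.93.136.249 is 33.80.0.0/12 -> Router E
At Router E: longest match for 33.93.136.249 is 33.64.0.0/11 -> Router B
At Router B: longest match for 33.93.136.249 is 33.93.128.0/17 -> Router D
At Router D: longest match for 33.93.136.249 is 33.92.0.0/15 -> directly connected

Router H, Router E, Router B, Router D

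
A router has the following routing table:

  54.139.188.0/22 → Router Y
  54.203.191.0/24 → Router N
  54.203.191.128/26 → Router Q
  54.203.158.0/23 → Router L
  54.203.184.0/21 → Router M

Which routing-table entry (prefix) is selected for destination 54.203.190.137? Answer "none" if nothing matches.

54.203.184.0/21

Entries matching 54.203.190.137:
  54.203.184.0/21 (54.203.184.0 - 54.203.191.255)
Most specific is 54.203.184.0/21.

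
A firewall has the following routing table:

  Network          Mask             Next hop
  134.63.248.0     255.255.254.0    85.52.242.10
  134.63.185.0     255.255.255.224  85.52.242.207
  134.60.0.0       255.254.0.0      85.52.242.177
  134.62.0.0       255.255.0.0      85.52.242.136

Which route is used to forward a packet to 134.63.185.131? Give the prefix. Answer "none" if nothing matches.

none

134.63.185.131 is outside every listed prefix and there is no default route.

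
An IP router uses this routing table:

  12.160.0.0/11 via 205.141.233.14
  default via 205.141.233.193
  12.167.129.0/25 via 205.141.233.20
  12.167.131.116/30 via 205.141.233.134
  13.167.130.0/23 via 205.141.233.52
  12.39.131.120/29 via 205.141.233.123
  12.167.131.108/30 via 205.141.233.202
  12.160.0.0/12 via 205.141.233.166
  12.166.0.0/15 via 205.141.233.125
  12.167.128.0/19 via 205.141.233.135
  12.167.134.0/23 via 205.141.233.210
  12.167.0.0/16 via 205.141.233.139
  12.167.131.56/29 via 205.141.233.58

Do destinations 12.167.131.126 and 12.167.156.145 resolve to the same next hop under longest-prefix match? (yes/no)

12.167.131.126: longest match 12.167.128.0/19 -> 205.141.233.135
12.167.156.145: longest match 12.167.128.0/19 -> 205.141.233.135

yes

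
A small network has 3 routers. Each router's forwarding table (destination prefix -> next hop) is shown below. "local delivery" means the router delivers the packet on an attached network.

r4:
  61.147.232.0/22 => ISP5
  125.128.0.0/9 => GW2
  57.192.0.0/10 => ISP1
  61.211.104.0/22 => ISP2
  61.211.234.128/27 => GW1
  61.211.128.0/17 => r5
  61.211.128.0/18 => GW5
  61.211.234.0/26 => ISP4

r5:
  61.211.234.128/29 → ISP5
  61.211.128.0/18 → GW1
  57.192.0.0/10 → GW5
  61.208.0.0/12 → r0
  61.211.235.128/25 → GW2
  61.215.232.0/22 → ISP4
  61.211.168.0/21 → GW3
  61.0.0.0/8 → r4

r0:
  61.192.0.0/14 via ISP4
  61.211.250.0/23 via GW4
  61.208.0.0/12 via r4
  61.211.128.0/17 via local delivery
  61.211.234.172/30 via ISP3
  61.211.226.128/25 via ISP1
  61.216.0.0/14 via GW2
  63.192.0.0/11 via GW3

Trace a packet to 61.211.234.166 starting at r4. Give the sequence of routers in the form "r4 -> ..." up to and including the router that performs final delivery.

At r4: longest match for 61.211.234.166 is 61.211.128.0/17 -> r5
At r5: longest match for 61.211.234.166 is 61.208.0.0/12 -> r0
At r0: longest match for 61.211.234.166 is 61.211.128.0/17 -> local delivery

r4 -> r5 -> r0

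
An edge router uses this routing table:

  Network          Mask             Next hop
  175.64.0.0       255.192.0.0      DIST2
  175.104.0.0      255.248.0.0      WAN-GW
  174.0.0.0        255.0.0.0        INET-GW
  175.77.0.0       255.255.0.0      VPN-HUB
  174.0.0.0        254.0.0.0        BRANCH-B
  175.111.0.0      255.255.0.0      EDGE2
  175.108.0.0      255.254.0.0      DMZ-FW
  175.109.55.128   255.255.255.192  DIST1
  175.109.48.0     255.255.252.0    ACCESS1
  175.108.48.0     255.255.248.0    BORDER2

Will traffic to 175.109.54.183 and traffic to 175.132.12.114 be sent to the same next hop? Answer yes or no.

no

175.109.54.183: longest match 175.108.0.0/15 -> DMZ-FW
175.132.12.114: longest match 174.0.0.0/7 -> BRANCH-B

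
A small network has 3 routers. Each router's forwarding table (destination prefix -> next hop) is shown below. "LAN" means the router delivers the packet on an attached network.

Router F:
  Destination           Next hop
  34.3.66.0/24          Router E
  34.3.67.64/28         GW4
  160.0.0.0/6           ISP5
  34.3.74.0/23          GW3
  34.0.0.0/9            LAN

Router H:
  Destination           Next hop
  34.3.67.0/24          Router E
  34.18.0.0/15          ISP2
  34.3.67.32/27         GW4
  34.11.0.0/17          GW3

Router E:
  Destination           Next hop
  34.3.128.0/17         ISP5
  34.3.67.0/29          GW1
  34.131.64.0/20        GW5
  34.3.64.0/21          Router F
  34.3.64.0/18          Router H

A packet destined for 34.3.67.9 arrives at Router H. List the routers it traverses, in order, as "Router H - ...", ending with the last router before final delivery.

At Router H: longest match for 34.3.67.9 is 34.3.67.0/24 -> Router E
At Router E: longest match for 34.3.67.9 is 34.3.64.0/21 -> Router F
At Router F: longest match for 34.3.67.9 is 34.0.0.0/9 -> LAN

Router H - Router E - Router F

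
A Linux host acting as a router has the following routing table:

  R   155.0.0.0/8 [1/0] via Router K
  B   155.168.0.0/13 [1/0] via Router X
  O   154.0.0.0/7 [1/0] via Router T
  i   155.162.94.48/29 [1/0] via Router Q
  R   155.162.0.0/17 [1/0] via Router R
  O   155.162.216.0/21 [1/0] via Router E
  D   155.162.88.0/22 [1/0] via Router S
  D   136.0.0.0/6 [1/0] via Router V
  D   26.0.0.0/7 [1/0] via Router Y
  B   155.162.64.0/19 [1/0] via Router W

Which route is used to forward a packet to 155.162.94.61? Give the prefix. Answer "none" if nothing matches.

155.162.64.0/19

Entries matching 155.162.94.61:
  154.0.0.0/7 (154.0.0.0 - 155.255.255.255)
  155.0.0.0/8 (155.0.0.0 - 155.255.255.255)
  155.162.0.0/17 (155.162.0.0 - 155.162.127.255)
  155.162.64.0/19 (155.162.64.0 - 155.162.95.255)
Most specific is 155.162.64.0/19.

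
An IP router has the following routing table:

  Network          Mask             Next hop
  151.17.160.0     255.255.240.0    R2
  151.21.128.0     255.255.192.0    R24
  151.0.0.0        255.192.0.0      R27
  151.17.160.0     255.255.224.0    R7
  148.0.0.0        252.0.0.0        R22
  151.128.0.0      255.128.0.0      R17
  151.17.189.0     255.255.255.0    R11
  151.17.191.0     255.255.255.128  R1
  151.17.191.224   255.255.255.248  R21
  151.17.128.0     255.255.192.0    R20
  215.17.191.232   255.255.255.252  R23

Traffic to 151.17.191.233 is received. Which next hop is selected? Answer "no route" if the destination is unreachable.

Routes whose prefix contains 151.17.191.233:
  148.0.0.0/6 (148.0.0.0 - 151.255.255.255) -> R22
  151.0.0.0/10 (151.0.0.0 - 151.63.255.255) -> R27
  151.17.128.0/18 (151.17.128.0 - 151.17.191.255) -> R20
  151.17.160.0/19 (151.17.160.0 - 151.17.191.255) -> R7
More-specific entries that do NOT match:
  215.17.191.232/30 (215.17.191.232 - 215.17.191.235) does not contain 151.17.191.233
  151.17.191.224/29 (151.17.191.224 - 151.17.191.231) does not contain 151.17.191.233
  151.17.191.0/25 (151.17.191.0 - 151.17.191.127) does not contain 151.17.191.233
  151.17.189.0/24 (151.17.189.0 - 151.17.189.255) does not contain 151.17.191.233
  151.17.160.0/20 (151.17.160.0 - 151.17.175.255) does not contain 151.17.191.233
Longest matching prefix is /19 -> next hop R7.

R7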